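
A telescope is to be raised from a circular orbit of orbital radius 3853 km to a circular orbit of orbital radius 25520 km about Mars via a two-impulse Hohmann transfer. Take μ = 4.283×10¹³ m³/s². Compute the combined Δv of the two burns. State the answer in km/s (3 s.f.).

Δv_total ≈ 1.69 km/s

r₁ = 3853 km = 3.853×10⁶ m.
r₂ = 25520 km = 2.552×10⁷ m.
Transfer ellipse a_t = (r₁ + r₂)/2 = 1.469×10⁷ m.
At r₁: circular v_c1 = √(μ/r₁) = 3334 m/s; transfer-periapsis v_p = √[μ(2/r₁ − 1/a_t)] = 4395 m/s.
Δv₁ = v_p − v_c1 = 1061 m/s.
At r₂: circular v_c2 = √(μ/r₂) = 1295 m/s; transfer-apoapsis v_a = √[μ(2/r₂ − 1/a_t)] = 663.6 m/s.
Δv₂ = v_c2 − v_a = 631.9 m/s.
Total Δv = Δv₁ + Δv₂ = 1693 m/s = 1.693 km/s.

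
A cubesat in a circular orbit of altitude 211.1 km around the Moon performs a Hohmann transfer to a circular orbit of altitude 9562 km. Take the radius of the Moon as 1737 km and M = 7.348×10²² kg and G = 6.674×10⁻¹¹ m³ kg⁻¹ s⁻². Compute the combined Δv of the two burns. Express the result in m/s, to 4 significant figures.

μ = GM = 6.674×10⁻¹¹ × 7.348×10²² = 4.904×10¹² m³/s².
r₁ = 1737 + 211.1 = 1948.1 km = 1.9481×10⁶ m.
r₂ = 1737 + 9562 = 11299 km = 1.1299×10⁷ m.
Transfer ellipse a_t = (r₁ + r₂)/2 = 6.624×10⁶ m.
At r₁: circular v_c1 = √(μ/r₁) = 1587 m/s; transfer-perilune v_p = √[μ(2/r₁ − 1/a_t)] = 2072 m/s.
Δv₁ = v_p − v_c1 = 485.7 m/s.
At r₂: circular v_c2 = √(μ/r₂) = 658.8 m/s; transfer-apolune v_a = √[μ(2/r₂ − 1/a_t)] = 357.3 m/s.
Δv₂ = v_c2 − v_a = 301.5 m/s.
Total Δv = Δv₁ + Δv₂ = 787.2 m/s.

Δv_total ≈ 787.2 m/s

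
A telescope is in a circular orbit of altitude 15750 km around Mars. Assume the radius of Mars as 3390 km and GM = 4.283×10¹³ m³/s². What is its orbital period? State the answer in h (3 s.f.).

r = 3390 + 15750 = 19140 km = 1.9140×10⁷ m.
Kepler's third law: T = 2π√(r³/μ) = 2π√((1.914×10⁷)³ / 4.283×10¹³).
r³/μ = 1.637×10⁸ s², so T = 2π × 1.279×10⁴ = 8.039×10⁴ s.
Converting: 8.039×10⁴ s ÷ 3600 = 22.33 h.

T ≈ 22.3 h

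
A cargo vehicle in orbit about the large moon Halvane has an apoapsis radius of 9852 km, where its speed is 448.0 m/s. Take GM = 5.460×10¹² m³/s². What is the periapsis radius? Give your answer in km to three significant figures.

periapsis radius ≈ 2180 km

r_a = 9.852×10⁶ m.
Specific energy ε = v²/2 − μ/r = -4.539×10⁵ J/kg, so a = −μ/(2ε) = 6.015×10⁶ m.
The apsides satisfy r_p + r_a = 2a, so the periapsis radius is 2a − r_a = 2.178×10⁶ m = 2178.4 km.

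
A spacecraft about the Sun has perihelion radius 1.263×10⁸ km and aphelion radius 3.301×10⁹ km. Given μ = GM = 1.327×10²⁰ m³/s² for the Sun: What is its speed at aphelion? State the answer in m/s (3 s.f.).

Semi-major axis a = (r_p + r_a)/2 = 1.7136×10⁹ km = 1.714×10¹² m.
Vis-viva: v² = μ(2/r − 1/a) = 1.327×10²⁰ × (6.059×10⁻¹³ − 5.835×10⁻¹³) = 2.963×10⁶ m²/s².
v = 1721 m/s.

v ≈ 1720 m/s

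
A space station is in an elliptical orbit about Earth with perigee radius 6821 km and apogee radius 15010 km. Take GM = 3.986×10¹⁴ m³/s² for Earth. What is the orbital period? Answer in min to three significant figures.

Semi-major axis a = (r_p + r_a)/2 = (6821.0 + 15010)/2 = 10916 km = 1.092×10⁷ m.
By Kepler's third law T = 2π√(a³/μ) = 2π × 1.806×10³ = 1.135×10⁴ s.
= 189.2 min.

T ≈ 189 min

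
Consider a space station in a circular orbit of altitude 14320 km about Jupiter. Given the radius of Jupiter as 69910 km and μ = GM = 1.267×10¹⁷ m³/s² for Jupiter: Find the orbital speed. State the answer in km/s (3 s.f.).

v ≈ 38.8 km/s

r = 69910 + 14320 = 84230 km = 8.4230×10⁷ m.
For a circular orbit v = √(μ/r) = √(1.267×10¹⁷ / 8.423×10⁷) = √(1.504×10⁹) = 38780 m/s.
That is 38.78 km/s.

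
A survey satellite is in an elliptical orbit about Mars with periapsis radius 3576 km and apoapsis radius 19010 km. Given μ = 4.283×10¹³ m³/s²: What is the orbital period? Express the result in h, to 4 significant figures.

Semi-major axis a = (r_p + r_a)/2 = (3576.0 + 19010)/2 = 11293 km = 1.129×10⁷ m.
By Kepler's third law T = 2π√(a³/μ) = 2π × 5.799×10³ = 3.644×10⁴ s.
= 10.12 h.

T ≈ 10.12 h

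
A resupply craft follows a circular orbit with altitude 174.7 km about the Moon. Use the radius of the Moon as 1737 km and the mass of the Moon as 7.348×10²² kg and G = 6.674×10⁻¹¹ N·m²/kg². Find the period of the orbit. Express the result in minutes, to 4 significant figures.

μ = GM = 6.674×10⁻¹¹ × 7.348×10²² = 4.904×10¹² m³/s².
r = 1737 + 174.7 = 1911.7 km = 1.9117×10⁶ m.
Kepler's third law: T = 2π√(r³/μ) = 2π√((1.912×10⁶)³ / 4.904×10¹²).
r³/μ = 1.425×10⁶ s², so T = 2π × 1.194×10³ = 7.499×10³ s.
Converting: 7.499×10³ s ÷ 60.00 = 125.0 minutes.

T ≈ 125.0 minutes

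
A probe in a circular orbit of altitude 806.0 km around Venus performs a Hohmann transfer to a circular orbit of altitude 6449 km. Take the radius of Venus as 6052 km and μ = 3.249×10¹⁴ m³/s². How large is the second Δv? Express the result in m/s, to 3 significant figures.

r₁ = 6052 + 806.0 = 6858.0 km = 6.8580×10⁶ m.
r₂ = 6052 + 6449 = 12501 km = 1.2501×10⁷ m.
Transfer ellipse a_t = (r₁ + r₂)/2 = 9.680×10⁶ m.
At r₁: circular v_c1 = √(μ/r₁) = 6883 m/s; transfer-periapsis v_p = √[μ(2/r₁ − 1/a_t)] = 7822 m/s.
At r₂: circular v_c2 = √(μ/r₂) = 5098 m/s; transfer-apoapsis v_a = √[μ(2/r₂ − 1/a_t)] = 4291 m/s.
Δv₂ = v_c2 − v_a = 806.9 m/s.

Δv ≈ 807 m/s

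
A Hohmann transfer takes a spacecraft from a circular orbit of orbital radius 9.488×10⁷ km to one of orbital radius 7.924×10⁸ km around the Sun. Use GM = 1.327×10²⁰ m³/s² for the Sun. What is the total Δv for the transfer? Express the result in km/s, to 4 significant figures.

Δv_total ≈ 19.54 km/s

r₁ = 9.488×10⁷ km = 9.488×10¹⁰ m.
r₂ = 7.924×10⁸ km = 7.924×10¹¹ m.
Transfer ellipse a_t = (r₁ + r₂)/2 = 4.436×10¹¹ m.
At r₁: circular v_c1 = √(μ/r₁) = 37400 m/s; transfer-perihelion v_p = √[μ(2/r₁ − 1/a_t)] = 49980 m/s.
Δv₁ = v_p − v_c1 = 12580 m/s.
At r₂: circular v_c2 = √(μ/r₂) = 12940 m/s; transfer-aphelion v_a = √[μ(2/r₂ − 1/a_t)] = 5985 m/s.
Δv₂ = v_c2 − v_a = 6956 m/s.
Total Δv = Δv₁ + Δv₂ = 19540 m/s = 19.54 km/s.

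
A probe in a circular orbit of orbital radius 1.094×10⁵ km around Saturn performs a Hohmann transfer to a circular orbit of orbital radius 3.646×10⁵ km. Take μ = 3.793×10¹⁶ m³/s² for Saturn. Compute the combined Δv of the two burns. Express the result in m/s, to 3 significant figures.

r₁ = 1.094×10⁵ km = 1.094×10⁸ m.
r₂ = 3.646×10⁵ km = 3.646×10⁸ m.
Transfer ellipse a_t = (r₁ + r₂)/2 = 2.370×10⁸ m.
At r₁: circular v_c1 = √(μ/r₁) = 18620 m/s; transfer-perikrone v_p = √[μ(2/r₁ − 1/a_t)] = 23090 m/s.
Δv₁ = v_p − v_c1 = 4475 m/s.
At r₂: circular v_c2 = √(μ/r₂) = 10200 m/s; transfer-apokrone v_a = √[μ(2/r₂ − 1/a_t)] = 6930 m/s.
Δv₂ = v_c2 − v_a = 3270 m/s.
Total Δv = Δv₁ + Δv₂ = 7745 m/s.

Δv_total ≈ 7740 m/s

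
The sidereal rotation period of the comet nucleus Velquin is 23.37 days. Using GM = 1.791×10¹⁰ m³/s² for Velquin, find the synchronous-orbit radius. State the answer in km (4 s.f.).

r_sync ≈ 12280 km

T = 23.37 days = 2.019×10⁶ s.
A synchronous orbit has period T, so by Kepler's third law a = (μT²/4π²)^(1/3).
μT²/4π² = 1.791×10¹⁰ × (2.019×10⁶)² / 39.48 = 1.850×10²¹ m³.
a = 1.228×10⁷ m = 12275 km.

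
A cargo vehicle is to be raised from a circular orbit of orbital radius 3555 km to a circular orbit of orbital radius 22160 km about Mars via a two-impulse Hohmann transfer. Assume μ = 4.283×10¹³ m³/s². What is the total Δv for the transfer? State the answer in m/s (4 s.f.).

Δv_total ≈ 1745 m/s

r₁ = 3555 km = 3.555×10⁶ m.
r₂ = 22160 km = 2.216×10⁷ m.
Transfer ellipse a_t = (r₁ + r₂)/2 = 1.286×10⁷ m.
At r₁: circular v_c1 = √(μ/r₁) = 3471 m/s; transfer-periapsis v_p = √[μ(2/r₁ − 1/a_t)] = 4557 m/s.
Δv₁ = v_p − v_c1 = 1086 m/s.
At r₂: circular v_c2 = √(μ/r₂) = 1390 m/s; transfer-apoapsis v_a = √[μ(2/r₂ − 1/a_t)] = 731.0 m/s.
Δv₂ = v_c2 − v_a = 659.2 m/s.
Total Δv = Δv₁ + Δv₂ = 1745 m/s.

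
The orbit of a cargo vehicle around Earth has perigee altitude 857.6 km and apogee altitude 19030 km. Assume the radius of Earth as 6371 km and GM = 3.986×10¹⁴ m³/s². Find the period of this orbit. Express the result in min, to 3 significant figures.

r_p = 6371 + 857.6 = 7228.6 km = 7.2286×10⁶ m.
r_a = 6371 + 19030 = 25401 km = 2.5401×10⁷ m.
Semi-major axis a = (r_p + r_a)/2 = (7228.6 + 25401)/2 = 16315 km = 1.631×10⁷ m.
By Kepler's third law T = 2π√(a³/μ) = 2π × 3.301×10³ = 2.074×10⁴ s.
= 345.6 min.

T ≈ 346 min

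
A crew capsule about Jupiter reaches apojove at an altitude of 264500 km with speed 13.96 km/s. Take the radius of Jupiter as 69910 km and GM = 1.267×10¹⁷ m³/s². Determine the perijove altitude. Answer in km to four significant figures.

r_a = 69910 + 264500 = 3.3441×10⁵ km = 3.344×10⁸ m.
Specific energy ε = v²/2 − μ/r = -2.814×10⁸ J/kg, so a = −μ/(2ε) = 2.251×10⁸ m.
The apsides satisfy r_p + r_a = 2a, so the perijove radius is 2a − r_a = 1.158×10⁸ m = 1.1578×10⁵ km.
Perijove altitude = 1.1578×10⁵ − 69910 = 45872 km.

perijove altitude ≈ 45870 km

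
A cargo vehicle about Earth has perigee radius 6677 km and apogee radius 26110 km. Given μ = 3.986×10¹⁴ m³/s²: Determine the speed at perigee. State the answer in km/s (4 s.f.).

Semi-major axis a = (r_p + r_a)/2 = 16394 km = 1.639×10⁷ m.
Vis-viva: v² = μ(2/r − 1/a) = 3.986×10¹⁴ × (2.995×10⁻⁷ − 6.100×10⁻⁸) = 9.508×10⁷ m²/s².
v = 9751 m/s = 9.751 km/s.

v ≈ 9.751 km/s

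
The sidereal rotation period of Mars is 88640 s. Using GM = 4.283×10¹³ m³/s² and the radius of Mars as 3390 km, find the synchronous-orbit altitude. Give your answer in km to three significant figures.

A synchronous orbit has period T, so by Kepler's third law a = (μT²/4π²)^(1/3).
μT²/4π² = 4.283×10¹³ × (8.864×10⁴)² / 39.48 = 8.524×10²¹ m³.
a = 2.043×10⁷ m = 20428 km.
Altitude h = a − R = 20428 − 3390 = 17038 km.

h_sync ≈ 17000 km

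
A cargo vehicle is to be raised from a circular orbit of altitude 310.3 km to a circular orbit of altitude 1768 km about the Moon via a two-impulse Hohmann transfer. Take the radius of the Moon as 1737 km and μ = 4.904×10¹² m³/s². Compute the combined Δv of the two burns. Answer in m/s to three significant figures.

r₁ = 1737 + 310.3 = 2047.3 km = 2.0473×10⁶ m.
r₂ = 1737 + 1768 = 3505.0 km = 3.5050×10⁶ m.
Transfer ellipse a_t = (r₁ + r₂)/2 = 2.776×10⁶ m.
At r₁: circular v_c1 = √(μ/r₁) = 1548 m/s; transfer-perilune v_p = √[μ(2/r₁ − 1/a_t)] = 1739 m/s.
Δv₁ = v_p − v_c1 = 191.3 m/s.
At r₂: circular v_c2 = √(μ/r₂) = 1183 m/s; transfer-apolune v_a = √[μ(2/r₂ − 1/a_t)] = 1016 m/s.
Δv₂ = v_c2 − v_a = 167.1 m/s.
Total Δv = Δv₁ + Δv₂ = 358.4 m/s.

Δv_total ≈ 358 m/s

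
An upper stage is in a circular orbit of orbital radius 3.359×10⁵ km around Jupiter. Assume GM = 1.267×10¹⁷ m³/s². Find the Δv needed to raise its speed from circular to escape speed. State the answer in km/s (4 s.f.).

Δv ≈ 8.045 km/s

r = 3.359×10⁵ km = 3.359×10⁸ m.
Circular speed v_c = √(μ/r) = 19420 m/s.
Escape speed v_esc = √(2μ/r) = √2 × v_c = 27470 m/s.
Δv = v_esc − v_c = 8045 m/s = 8.045 km/s.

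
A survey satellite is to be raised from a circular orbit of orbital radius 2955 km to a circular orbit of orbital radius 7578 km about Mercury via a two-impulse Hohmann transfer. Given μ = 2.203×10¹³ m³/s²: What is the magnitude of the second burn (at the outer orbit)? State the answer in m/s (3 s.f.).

Δv ≈ 428 m/s

r₁ = 2955 km = 2.955×10⁶ m.
r₂ = 7578 km = 7.578×10⁶ m.
Transfer ellipse a_t = (r₁ + r₂)/2 = 5.266×10⁶ m.
At r₁: circular v_c1 = √(μ/r₁) = 2730 m/s; transfer-periherm v_p = √[μ(2/r₁ − 1/a_t)] = 3275 m/s.
At r₂: circular v_c2 = √(μ/r₂) = 1705 m/s; transfer-apoherm v_a = √[μ(2/r₂ − 1/a_t)] = 1277 m/s.
Δv₂ = v_c2 − v_a = 427.9 m/s.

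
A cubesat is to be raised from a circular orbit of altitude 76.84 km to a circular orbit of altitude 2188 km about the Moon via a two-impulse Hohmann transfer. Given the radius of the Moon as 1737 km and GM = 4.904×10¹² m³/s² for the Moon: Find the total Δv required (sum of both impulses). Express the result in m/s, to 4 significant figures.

r₁ = 1737 + 76.84 = 1813.8 km = 1.8138×10⁶ m.
r₂ = 1737 + 2188 = 3925.0 km = 3.9250×10⁶ m.
Transfer ellipse a_t = (r₁ + r₂)/2 = 2.869×10⁶ m.
At r₁: circular v_c1 = √(μ/r₁) = 1644 m/s; transfer-perilune v_p = √[μ(2/r₁ − 1/a_t)] = 1923 m/s.
Δv₁ = v_p − v_c1 = 278.8 m/s.
At r₂: circular v_c2 = √(μ/r₂) = 1118 m/s; transfer-apolune v_a = √[μ(2/r₂ − 1/a_t)] = 888.7 m/s.
Δv₂ = v_c2 − v_a = 229.1 m/s.
Total Δv = Δv₁ + Δv₂ = 507.9 m/s.

Δv_total ≈ 507.9 m/s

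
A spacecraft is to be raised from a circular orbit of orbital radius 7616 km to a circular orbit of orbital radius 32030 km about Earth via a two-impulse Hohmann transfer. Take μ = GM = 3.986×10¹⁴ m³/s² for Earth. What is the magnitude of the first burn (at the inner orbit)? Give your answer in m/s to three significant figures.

r₁ = 7616 km = 7.616×10⁶ m.
r₂ = 32030 km = 3.203×10⁷ m.
Transfer ellipse a_t = (r₁ + r₂)/2 = 1.982×10⁷ m.
At r₁: circular v_c1 = √(μ/r₁) = 7234 m/s; transfer-perigee v_p = √[μ(2/r₁ − 1/a_t)] = 9196 m/s.
Δv₁ = v_p − v_c1 = 1962 m/s.

Δv ≈ 1960 m/s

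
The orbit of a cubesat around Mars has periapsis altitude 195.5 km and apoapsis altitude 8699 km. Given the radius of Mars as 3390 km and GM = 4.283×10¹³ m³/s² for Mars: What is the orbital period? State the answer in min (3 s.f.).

T ≈ 351 min

r_p = 3390 + 195.5 = 3585.5 km = 3.5855×10⁶ m.
r_a = 3390 + 8699 = 12089 km = 1.2089×10⁷ m.
Semi-major axis a = (r_p + r_a)/2 = (3585.5 + 12089)/2 = 7837.2 km = 7.837×10⁶ m.
By Kepler's third law T = 2π√(a³/μ) = 2π × 3.353×10³ = 2.106×10⁴ s.
= 351.1 min.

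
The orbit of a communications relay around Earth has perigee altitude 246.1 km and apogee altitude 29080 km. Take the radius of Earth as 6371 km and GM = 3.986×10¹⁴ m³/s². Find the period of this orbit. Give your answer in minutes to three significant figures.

r_p = 6371 + 246.1 = 6617.1 km = 6.6171×10⁶ m.
r_a = 6371 + 29080 = 35451 km = 3.5451×10⁷ m.
Semi-major axis a = (r_p + r_a)/2 = (6617.1 + 35451)/2 = 21034 km = 2.103×10⁷ m.
By Kepler's third law T = 2π√(a³/μ) = 2π × 4.832×10³ = 3.036×10⁴ s.
= 506.0 minutes.

T ≈ 506 minutes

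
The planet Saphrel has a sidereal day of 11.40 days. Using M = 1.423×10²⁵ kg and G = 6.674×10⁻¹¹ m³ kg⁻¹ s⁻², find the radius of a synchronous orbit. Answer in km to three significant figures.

r_sync ≈ 2.86×10⁵ km

μ = GM = 6.674×10⁻¹¹ × 1.423×10²⁵ = 9.497×10¹⁴ m³/s².
T = 11.40 days = 9.850×10⁵ s.
A synchronous orbit has period T, so by Kepler's third law a = (μT²/4π²)^(1/3).
μT²/4π² = 9.497×10¹⁴ × (9.850×10⁵)² / 39.48 = 2.334×10²⁵ m³.
a = 2.858×10⁸ m = 2.8577×10⁵ km.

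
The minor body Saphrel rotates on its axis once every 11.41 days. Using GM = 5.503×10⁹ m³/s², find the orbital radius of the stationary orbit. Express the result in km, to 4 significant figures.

T = 11.41 days = 9.858×10⁵ s.
A synchronous orbit has period T, so by Kepler's third law a = (μT²/4π²)^(1/3).
μT²/4π² = 5.503×10⁹ × (9.858×10⁵)² / 39.48 = 1.355×10²⁰ m³.
a = 5.136×10⁶ m = 5135.9 km.

r_sync ≈ 5136 km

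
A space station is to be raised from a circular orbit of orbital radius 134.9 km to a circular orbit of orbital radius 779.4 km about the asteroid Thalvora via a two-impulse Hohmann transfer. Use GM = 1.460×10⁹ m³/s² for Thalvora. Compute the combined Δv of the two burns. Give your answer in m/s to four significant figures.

Δv_total ≈ 51.57 m/s

r₁ = 134.9 km = 1.349×10⁵ m.
r₂ = 779.4 km = 7.794×10⁵ m.
Transfer ellipse a_t = (r₁ + r₂)/2 = 4.572×10⁵ m.
At r₁: circular v_c1 = √(μ/r₁) = 104.0 m/s; transfer-periapsis v_p = √[μ(2/r₁ − 1/a_t)] = 135.8 m/s.
Δv₁ = v_p − v_c1 = 31.81 m/s.
At r₂: circular v_c2 = √(μ/r₂) = 43.28 m/s; transfer-apoapsis v_a = √[μ(2/r₂ − 1/a_t)] = 23.51 m/s.
Δv₂ = v_c2 − v_a = 19.77 m/s.
Total Δv = Δv₁ + Δv₂ = 51.57 m/s.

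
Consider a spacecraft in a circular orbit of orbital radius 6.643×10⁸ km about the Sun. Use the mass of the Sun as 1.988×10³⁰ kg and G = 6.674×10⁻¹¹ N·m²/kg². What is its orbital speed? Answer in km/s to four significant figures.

μ = GM = 6.674×10⁻¹¹ × 1.988×10³⁰ = 1.327×10²⁰ m³/s².
r = 6.643×10⁸ km = 6.643×10¹¹ m.
For a circular orbit v = √(μ/r) = √(1.327×10²⁰ / 6.643×10¹¹) = √(1.997×10⁸) = 14130 m/s.
That is 14.13 km/s.

v ≈ 14.13 km/s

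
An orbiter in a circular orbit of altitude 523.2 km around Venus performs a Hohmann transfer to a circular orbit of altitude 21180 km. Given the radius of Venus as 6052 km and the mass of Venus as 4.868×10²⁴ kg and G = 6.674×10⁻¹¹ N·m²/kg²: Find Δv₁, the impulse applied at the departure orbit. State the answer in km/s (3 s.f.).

Δv ≈ 1.89 km/s

μ = GM = 6.674×10⁻¹¹ × 4.868×10²⁴ = 3.249×10¹⁴ m³/s².
r₁ = 6052 + 523.2 = 6575.2 km = 6.5752×10⁶ m.
r₂ = 6052 + 21180 = 27232 km = 2.7232×10⁷ m.
Transfer ellipse a_t = (r₁ + r₂)/2 = 1.690×10⁷ m.
At r₁: circular v_c1 = √(μ/r₁) = 7029 m/s; transfer-periapsis v_p = √[μ(2/r₁ − 1/a_t)] = 8922 m/s.
Δv₁ = v_p − v_c1 = 1893 m/s.
= 1.893 km/s.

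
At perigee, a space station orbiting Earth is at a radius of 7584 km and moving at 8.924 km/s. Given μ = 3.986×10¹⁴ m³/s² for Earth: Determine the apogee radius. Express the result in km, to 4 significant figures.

apogee radius ≈ 23710 km

r_p = 7.584×10⁶ m.
Specific energy ε = v²/2 − μ/r = -1.274×10⁷ J/kg, so a = −μ/(2ε) = 1.564×10⁷ m.
The apsides satisfy r_p + r_a = 2a, so the apogee radius is 2a − r_p = 2.371×10⁷ m = 23705 km.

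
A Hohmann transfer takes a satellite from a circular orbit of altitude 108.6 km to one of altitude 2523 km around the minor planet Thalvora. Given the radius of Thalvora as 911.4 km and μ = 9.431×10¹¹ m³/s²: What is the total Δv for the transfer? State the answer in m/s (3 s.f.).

Δv_total ≈ 402 m/s

r₁ = 911.4 + 108.6 = 1020.0 km = 1.0200×10⁶ m.
r₂ = 911.4 + 2523 = 3434.4 km = 3.4344×10⁶ m.
Transfer ellipse a_t = (r₁ + r₂)/2 = 2.227×10⁶ m.
At r₁: circular v_c1 = √(μ/r₁) = 961.6 m/s; transfer-periapsis v_p = √[μ(2/r₁ − 1/a_t)] = 1194 m/s.
Δv₁ = v_p − v_c1 = 232.5 m/s.
At r₂: circular v_c2 = √(μ/r₂) = 524.0 m/s; transfer-apoapsis v_a = √[μ(2/r₂ − 1/a_t)] = 354.6 m/s.
Δv₂ = v_c2 − v_a = 169.4 m/s.
Total Δv = Δv₁ + Δv₂ = 401.9 m/s.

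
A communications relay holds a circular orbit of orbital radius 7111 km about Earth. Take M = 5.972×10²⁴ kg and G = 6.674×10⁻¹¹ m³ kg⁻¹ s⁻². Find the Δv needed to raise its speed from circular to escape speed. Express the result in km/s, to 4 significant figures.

Δv ≈ 3.101 km/s

μ = GM = 6.674×10⁻¹¹ × 5.972×10²⁴ = 3.986×10¹⁴ m³/s².
r = 7111 km = 7.111×10⁶ m.
Circular speed v_c = √(μ/r) = 7487 m/s.
Escape speed v_esc = √(2μ/r) = √2 × v_c = 10590 m/s.
Δv = v_esc − v_c = 3101 m/s = 3.101 km/s.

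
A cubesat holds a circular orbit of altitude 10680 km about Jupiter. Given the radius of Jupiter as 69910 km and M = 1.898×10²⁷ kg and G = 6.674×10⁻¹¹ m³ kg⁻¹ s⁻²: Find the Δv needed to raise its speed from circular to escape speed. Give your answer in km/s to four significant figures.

Δv ≈ 16.42 km/s

μ = GM = 6.674×10⁻¹¹ × 1.898×10²⁷ = 1.267×10¹⁷ m³/s².
r = 69910 + 10680 = 80590 km = 8.0590×10⁷ m.
Circular speed v_c = √(μ/r) = 39650 m/s.
Escape speed v_esc = √(2μ/r) = √2 × v_c = 56070 m/s.
Δv = v_esc − v_c = 16420 m/s = 16.42 km/s.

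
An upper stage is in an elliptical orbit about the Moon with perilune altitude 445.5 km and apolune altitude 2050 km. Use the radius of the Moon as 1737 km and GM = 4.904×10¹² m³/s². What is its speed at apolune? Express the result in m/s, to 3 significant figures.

v ≈ 973 m/s

r_p = 1737 + 445.5 = 2182.5 km = 2.1825×10⁶ m.
r_a = 1737 + 2050 = 3787.0 km = 3.7870×10⁶ m.
Semi-major axis a = (r_p + r_a)/2 = 2984.8 km = 2.985×10⁶ m.
Vis-viva: v² = μ(2/r − 1/a) = 4.904×10¹² × (5.281×10⁻⁷ − 3.350×10⁻⁷) = 9.469×10⁵ m²/s².
v = 973.1 m/s.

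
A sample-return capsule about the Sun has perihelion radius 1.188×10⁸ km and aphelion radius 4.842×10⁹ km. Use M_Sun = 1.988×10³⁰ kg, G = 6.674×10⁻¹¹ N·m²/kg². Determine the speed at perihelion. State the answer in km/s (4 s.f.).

v ≈ 46.69 km/s

μ = GM = 6.674×10⁻¹¹ × 1.988×10³⁰ = 1.327×10²⁰ m³/s².
Semi-major axis a = (r_p + r_a)/2 = 2.4804×10⁹ km = 2.480×10¹² m.
Vis-viva: v² = μ(2/r − 1/a) = 1.327×10²⁰ × (1.684×10⁻¹¹ − 4.032×10⁻¹³) = 2.180×10⁹ m²/s².
v = 46690 m/s = 46.69 km/s.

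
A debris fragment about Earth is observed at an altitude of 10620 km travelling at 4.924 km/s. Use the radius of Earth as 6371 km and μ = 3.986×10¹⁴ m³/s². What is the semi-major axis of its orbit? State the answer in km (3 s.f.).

r = 6371 + 10620 = 16991 km = 1.699×10⁷ m.
Vis-viva rearranged: 1/a = 2/r − v²/μ = 1.177×10⁻⁷ − 6.083×10⁻⁸ = 5.688×10⁻⁸ m⁻¹.
a = 1.758×10⁷ m = 17580 km.

a ≈ 17600 km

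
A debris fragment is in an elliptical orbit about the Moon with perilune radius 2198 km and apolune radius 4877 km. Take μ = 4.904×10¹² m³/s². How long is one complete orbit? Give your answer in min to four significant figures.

T ≈ 314.6 min

Semi-major axis a = (r_p + r_a)/2 = (2198.0 + 4877.0)/2 = 3537.5 km = 3.538×10⁶ m.
By Kepler's third law T = 2π√(a³/μ) = 2π × 3.004×10³ = 1.888×10⁴ s.
= 314.6 min.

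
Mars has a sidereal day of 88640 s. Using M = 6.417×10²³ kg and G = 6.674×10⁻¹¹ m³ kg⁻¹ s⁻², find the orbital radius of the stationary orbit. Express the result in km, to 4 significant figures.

r_sync ≈ 20430 km

μ = GM = 6.674×10⁻¹¹ × 6.417×10²³ = 4.283×10¹³ m³/s².
A synchronous orbit has period T, so by Kepler's third law a = (μT²/4π²)^(1/3).
μT²/4π² = 4.283×10¹³ × (8.864×10⁴)² / 39.48 = 8.524×10²¹ m³.
a = 2.043×10⁷ m = 20427 km.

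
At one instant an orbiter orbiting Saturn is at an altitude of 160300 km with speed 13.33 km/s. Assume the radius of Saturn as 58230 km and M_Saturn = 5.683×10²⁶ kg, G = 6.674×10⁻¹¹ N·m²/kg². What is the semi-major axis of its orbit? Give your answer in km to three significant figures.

μ = GM = 6.674×10⁻¹¹ × 5.683×10²⁶ = 3.793×10¹⁶ m³/s².
r = 58230 + 160300 = 2.1853×10⁵ km = 2.185×10⁸ m.
Specific orbital energy ε = v²/2 − μ/r = (13330)²/2 − 3.793×10¹⁶/2.185×10⁸ = -8.472×10⁷ J/kg.
Since ε = −μ/(2a), a = −μ/(2ε) = 2.239×10⁸ m = 2.2385×10⁵ km.

a ≈ 2.24×10⁵ km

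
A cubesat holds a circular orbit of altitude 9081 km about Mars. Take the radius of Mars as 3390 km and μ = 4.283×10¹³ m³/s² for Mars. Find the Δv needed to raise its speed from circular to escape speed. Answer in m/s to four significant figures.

r = 3390 + 9081 = 12471 km = 1.2471×10⁷ m.
Circular speed v_c = √(μ/r) = 1853 m/s.
Escape speed v_esc = √(2μ/r) = √2 × v_c = 2621 m/s.
Δv = v_esc − v_c = 767.6 m/s.

Δv ≈ 767.6 m/s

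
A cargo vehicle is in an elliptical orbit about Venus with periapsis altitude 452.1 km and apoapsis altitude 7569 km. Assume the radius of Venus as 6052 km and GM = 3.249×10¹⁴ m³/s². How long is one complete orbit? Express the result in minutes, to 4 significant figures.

T ≈ 185.4 minutes

r_p = 6052 + 452.1 = 6504.1 km = 6.5041×10⁶ m.
r_a = 6052 + 7569 = 13621 km = 1.3621×10⁷ m.
Semi-major axis a = (r_p + r_a)/2 = (6504.1 + 13621)/2 = 10063 km = 1.006×10⁷ m.
By Kepler's third law T = 2π√(a³/μ) = 2π × 1.771×10³ = 1.113×10⁴ s.
= 185.4 minutes.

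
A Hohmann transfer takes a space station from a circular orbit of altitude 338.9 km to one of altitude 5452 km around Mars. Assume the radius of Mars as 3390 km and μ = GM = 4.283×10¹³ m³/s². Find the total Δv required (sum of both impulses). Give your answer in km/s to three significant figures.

Δv_total ≈ 1.14 km/s

r₁ = 3390 + 338.9 = 3728.9 km = 3.7289×10⁶ m.
r₂ = 3390 + 5452 = 8842.0 km = 8.8420×10⁶ m.
Transfer ellipse a_t = (r₁ + r₂)/2 = 6.285×10⁶ m.
At r₁: circular v_c1 = √(μ/r₁) = 3389 m/s; transfer-periapsis v_p = √[μ(2/r₁ − 1/a_t)] = 4020 m/s.
Δv₁ = v_p − v_c1 = 630.6 m/s.
At r₂: circular v_c2 = √(μ/r₂) = 2201 m/s; transfer-apoapsis v_a = √[μ(2/r₂ − 1/a_t)] = 1695 m/s.
Δv₂ = v_c2 − v_a = 505.7 m/s.
Total Δv = Δv₁ + Δv₂ = 1136 m/s = 1.136 km/s.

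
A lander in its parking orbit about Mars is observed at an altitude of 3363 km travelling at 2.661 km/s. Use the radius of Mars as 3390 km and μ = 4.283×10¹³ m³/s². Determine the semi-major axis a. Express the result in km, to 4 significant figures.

a ≈ 7643 km

r = 3390 + 3363 = 6753.0 km = 6.753×10⁶ m.
Specific orbital energy ε = v²/2 − μ/r = (2661)²/2 − 4.283×10¹³/6.753×10⁶ = -2.802×10⁶ J/kg.
Since ε = −μ/(2a), a = −μ/(2ε) = 7.643×10⁶ m = 7643.0 km.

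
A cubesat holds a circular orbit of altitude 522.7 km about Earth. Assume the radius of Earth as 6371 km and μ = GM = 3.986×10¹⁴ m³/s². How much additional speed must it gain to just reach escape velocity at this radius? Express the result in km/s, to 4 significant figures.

r = 6371 + 522.7 = 6893.7 km = 6.8937×10⁶ m.
Circular speed v_c = √(μ/r) = 7604 m/s.
Escape speed v_esc = √(2μ/r) = √2 × v_c = 10750 m/s.
Δv = v_esc − v_c = 3150 m/s = 3.150 km/s.

Δv ≈ 3.150 km/s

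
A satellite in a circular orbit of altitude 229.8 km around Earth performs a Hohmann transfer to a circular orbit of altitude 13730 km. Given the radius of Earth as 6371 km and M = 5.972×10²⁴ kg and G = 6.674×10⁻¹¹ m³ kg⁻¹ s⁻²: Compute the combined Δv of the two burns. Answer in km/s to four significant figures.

Δv_total ≈ 3.086 km/s

μ = GM = 6.674×10⁻¹¹ × 5.972×10²⁴ = 3.986×10¹⁴ m³/s².
r₁ = 6371 + 229.8 = 6600.8 km = 6.6008×10⁶ m.
r₂ = 6371 + 13730 = 20101 km = 2.0101×10⁷ m.
Transfer ellipse a_t = (r₁ + r₂)/2 = 1.335×10⁷ m.
At r₁: circular v_c1 = √(μ/r₁) = 7771 m/s; transfer-perigee v_p = √[μ(2/r₁ − 1/a_t)] = 9535 m/s.
Δv₁ = v_p − v_c1 = 1764 m/s.
At r₂: circular v_c2 = √(μ/r₂) = 4453 m/s; transfer-apogee v_a = √[μ(2/r₂ − 1/a_t)] = 3131 m/s.
Δv₂ = v_c2 − v_a = 1322 m/s.
Total Δv = Δv₁ + Δv₂ = 3086 m/s = 3.086 km/s.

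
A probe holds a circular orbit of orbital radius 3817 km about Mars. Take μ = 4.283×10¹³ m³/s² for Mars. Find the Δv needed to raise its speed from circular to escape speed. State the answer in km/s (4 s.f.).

r = 3817 km = 3.817×10⁶ m.
Circular speed v_c = √(μ/r) = 3350 m/s.
Escape speed v_esc = √(2μ/r) = √2 × v_c = 4737 m/s.
Δv = v_esc − v_c = 1388 m/s = 1.388 km/s.

Δv ≈ 1.388 km/s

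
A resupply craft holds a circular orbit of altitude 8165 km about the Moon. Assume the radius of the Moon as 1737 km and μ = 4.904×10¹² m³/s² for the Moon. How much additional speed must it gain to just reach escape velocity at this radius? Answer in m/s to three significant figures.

Δv ≈ 291 m/s

r = 1737 + 8165 = 9902.0 km = 9.9020×10⁶ m.
Circular speed v_c = √(μ/r) = 703.7 m/s.
Escape speed v_esc = √(2μ/r) = √2 × v_c = 995.2 m/s.
Δv = v_esc − v_c = 291.5 m/s.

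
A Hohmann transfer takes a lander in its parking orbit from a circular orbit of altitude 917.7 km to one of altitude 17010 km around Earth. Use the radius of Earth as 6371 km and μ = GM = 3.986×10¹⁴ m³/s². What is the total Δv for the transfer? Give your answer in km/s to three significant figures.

Δv_total ≈ 3.02 km/s

r₁ = 6371 + 917.7 = 7288.7 km = 7.2887×10⁶ m.
r₂ = 6371 + 17010 = 23381 km = 2.3381×10⁷ m.
Transfer ellipse a_t = (r₁ + r₂)/2 = 1.533×10⁷ m.
At r₁: circular v_c1 = √(μ/r₁) = 7395 m/s; transfer-perigee v_p = √[μ(2/r₁ − 1/a_t)] = 9131 m/s.
Δv₁ = v_p − v_c1 = 1736 m/s.
At r₂: circular v_c2 = √(μ/r₂) = 4129 m/s; transfer-apogee v_a = √[μ(2/r₂ − 1/a_t)] = 2847 m/s.
Δv₂ = v_c2 − v_a = 1282 m/s.
Total Δv = Δv₁ + Δv₂ = 3019 m/s = 3.019 km/s.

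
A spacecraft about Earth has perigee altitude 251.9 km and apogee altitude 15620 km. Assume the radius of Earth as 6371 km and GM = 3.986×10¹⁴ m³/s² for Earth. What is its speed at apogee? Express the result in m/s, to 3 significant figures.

r_p = 6371 + 251.9 = 6622.9 km = 6.6229×10⁶ m.
r_a = 6371 + 15620 = 21991 km = 2.1991×10⁷ m.
Semi-major axis a = (r_p + r_a)/2 = 14307 km = 1.431×10⁷ m.
Vis-viva: v² = μ(2/r − 1/a) = 3.986×10¹⁴ × (9.095×10⁻⁸ − 6.990×10⁻⁸) = 8.391×10⁶ m²/s².
v = 2897 m/s.

v ≈ 2900 m/s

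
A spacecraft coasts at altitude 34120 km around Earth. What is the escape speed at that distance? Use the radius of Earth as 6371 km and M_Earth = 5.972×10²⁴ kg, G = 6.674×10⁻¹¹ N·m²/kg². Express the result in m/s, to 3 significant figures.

μ = GM = 6.674×10⁻¹¹ × 5.972×10²⁴ = 3.986×10¹⁴ m³/s².
r = 6371 + 34120 = 40491 km = 4.0491×10⁷ m.
Escape speed v_esc = √(2μ/r) = √(2 × 3.986×10¹⁴ / 4.049×10⁷) = √(1.969×10⁷) = 4437 m/s.

v_esc ≈ 4440 m/s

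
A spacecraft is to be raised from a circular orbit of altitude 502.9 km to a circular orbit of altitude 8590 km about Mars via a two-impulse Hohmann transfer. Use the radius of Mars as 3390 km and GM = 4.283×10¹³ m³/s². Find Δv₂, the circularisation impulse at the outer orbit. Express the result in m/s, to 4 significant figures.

r₁ = 3390 + 502.9 = 3892.9 km = 3.8929×10⁶ m.
r₂ = 3390 + 8590 = 11980 km = 1.1980×10⁷ m.
Transfer ellipse a_t = (r₁ + r₂)/2 = 7.936×10⁶ m.
At r₁: circular v_c1 = √(μ/r₁) = 3317 m/s; transfer-periapsis v_p = √[μ(2/r₁ − 1/a_t)] = 4075 m/s.
At r₂: circular v_c2 = √(μ/r₂) = 1891 m/s; transfer-apoapsis v_a = √[μ(2/r₂ − 1/a_t)] = 1324 m/s.
Δv₂ = v_c2 − v_a = 566.6 m/s.

Δv ≈ 566.6 m/s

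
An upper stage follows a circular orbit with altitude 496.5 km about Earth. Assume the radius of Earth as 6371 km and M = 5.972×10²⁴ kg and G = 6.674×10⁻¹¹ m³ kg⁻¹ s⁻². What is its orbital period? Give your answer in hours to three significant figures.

μ = GM = 6.674×10⁻¹¹ × 5.972×10²⁴ = 3.986×10¹⁴ m³/s².
r = 6371 + 496.5 = 6867.5 km = 6.8675×10⁶ m.
Kepler's third law: T = 2π√(r³/μ) = 2π√((6.868×10⁶)³ / 3.986×10¹⁴).
r³/μ = 8.126×10⁵ s², so T = 2π × 9.015×10² = 5.664×10³ s.
Converting: 5.664×10³ s ÷ 3600 = 1.573 hours.

T ≈ 1.57 hours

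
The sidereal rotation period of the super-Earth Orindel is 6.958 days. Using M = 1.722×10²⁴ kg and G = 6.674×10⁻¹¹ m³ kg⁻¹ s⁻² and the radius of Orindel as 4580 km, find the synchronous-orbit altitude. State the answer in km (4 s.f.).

μ = GM = 6.674×10⁻¹¹ × 1.722×10²⁴ = 1.149×10¹⁴ m³/s².
T = 6.958 days = 6.012×10⁵ s.
A synchronous orbit has period T, so by Kepler's third law a = (μT²/4π²)^(1/3).
μT²/4π² = 1.149×10¹⁴ × (6.012×10⁵)² / 39.48 = 1.052×10²⁴ m³.
a = 1.017×10⁸ m = 1.0171×10⁵ km.
Altitude h = a − R = 1.0171×10⁵ − 4580 = 97127 km.

h_sync ≈ 97130 km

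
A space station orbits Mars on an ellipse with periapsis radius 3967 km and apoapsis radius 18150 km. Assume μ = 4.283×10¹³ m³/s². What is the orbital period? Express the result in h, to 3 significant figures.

Semi-major axis a = (r_p + r_a)/2 = (3967.0 + 18150)/2 = 11058 km = 1.106×10⁷ m.
By Kepler's third law T = 2π√(a³/μ) = 2π × 5.619×10³ = 3.531×10⁴ s.
= 9.807 h.

T ≈ 9.81 h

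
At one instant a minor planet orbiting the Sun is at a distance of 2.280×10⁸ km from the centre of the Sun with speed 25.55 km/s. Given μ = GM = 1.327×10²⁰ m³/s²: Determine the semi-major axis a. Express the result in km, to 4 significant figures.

r = 2.280×10¹¹ m.
Specific orbital energy ε = v²/2 − μ/r = (25550)²/2 − 1.327×10²⁰/2.280×10¹¹ = -2.556×10⁸ J/kg.
Since ε = −μ/(2a), a = −μ/(2ε) = 2.596×10¹¹ m = 2.5957×10⁸ km.

a ≈ 2.596×10⁸ km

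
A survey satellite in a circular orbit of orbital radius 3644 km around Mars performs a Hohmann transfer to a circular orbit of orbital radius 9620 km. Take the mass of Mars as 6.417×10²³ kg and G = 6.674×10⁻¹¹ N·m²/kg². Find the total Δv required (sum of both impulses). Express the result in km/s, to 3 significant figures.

μ = GM = 6.674×10⁻¹¹ × 6.417×10²³ = 4.283×10¹³ m³/s².
r₁ = 3644 km = 3.644×10⁶ m.
r₂ = 9620 km = 9.620×10⁶ m.
Transfer ellipse a_t = (r₁ + r₂)/2 = 6.632×10⁶ m.
At r₁: circular v_c1 = √(μ/r₁) = 3428 m/s; transfer-periapsis v_p = √[μ(2/r₁ − 1/a_t)] = 4129 m/s.
Δv₁ = v_p − v_c1 = 700.7 m/s.
At r₂: circular v_c2 = √(μ/r₂) = 2110 m/s; transfer-apoapsis v_a = √[μ(2/r₂ − 1/a_t)] = 1564 m/s.
Δv₂ = v_c2 − v_a = 545.9 m/s.
Total Δv = Δv₁ + Δv₂ = 1247 m/s = 1.247 km/s.

Δv_total ≈ 1.25 km/s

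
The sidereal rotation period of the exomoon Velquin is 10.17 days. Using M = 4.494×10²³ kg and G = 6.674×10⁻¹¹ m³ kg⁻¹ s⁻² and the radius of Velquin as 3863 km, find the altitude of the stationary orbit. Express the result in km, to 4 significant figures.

h_sync ≈ 79850 km

μ = GM = 6.674×10⁻¹¹ × 4.494×10²³ = 2.999×10¹³ m³/s².
T = 10.17 days = 8.787×10⁵ s.
A synchronous orbit has period T, so by Kepler's third law a = (μT²/4π²)^(1/3).
μT²/4π² = 2.999×10¹³ × (8.787×10⁵)² / 39.48 = 5.866×10²³ m³.
a = 8.371×10⁷ m = 83710 km.
Altitude h = a − R = 83710 − 3863 = 79847 km.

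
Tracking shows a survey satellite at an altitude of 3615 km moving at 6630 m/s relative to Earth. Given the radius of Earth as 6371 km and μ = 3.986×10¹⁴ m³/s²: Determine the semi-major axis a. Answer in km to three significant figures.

a ≈ 11100 km

r = 6371 + 3615 = 9986.0 km = 9.986×10⁶ m.
Specific orbital energy ε = v²/2 − μ/r = (6630)²/2 − 3.986×10¹⁴/9.986×10⁶ = -1.794×10⁷ J/kg.
Since ε = −μ/(2a), a = −μ/(2ε) = 1.111×10⁷ m = 11111 km.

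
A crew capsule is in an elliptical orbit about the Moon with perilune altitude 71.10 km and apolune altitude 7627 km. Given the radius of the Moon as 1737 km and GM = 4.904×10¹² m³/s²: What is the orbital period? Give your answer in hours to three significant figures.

r_p = 1737 + 71.10 = 1808.1 km = 1.8081×10⁶ m.
r_a = 1737 + 7627 = 9364.0 km = 9.3640×10⁶ m.
Semi-major axis a = (r_p + r_a)/2 = (1808.1 + 9364.0)/2 = 5586.1 km = 5.586×10⁶ m.
By Kepler's third law T = 2π√(a³/μ) = 2π × 5.962×10³ = 3.746×10⁴ s.
= 10.41 hours.

T ≈ 10.4 hours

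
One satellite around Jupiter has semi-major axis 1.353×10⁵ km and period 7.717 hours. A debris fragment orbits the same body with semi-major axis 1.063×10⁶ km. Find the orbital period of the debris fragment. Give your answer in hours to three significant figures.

Kepler's third law: T² ∝ a³, so T₂ = T₁ (a₂/a₁)^(3/2).
a₂/a₁ = 7.857, (a₂/a₁)^(3/2) = 22.02.
T₂ = 7.717 × 22.02 = 169.9 hours.

T₂ ≈ 170 hours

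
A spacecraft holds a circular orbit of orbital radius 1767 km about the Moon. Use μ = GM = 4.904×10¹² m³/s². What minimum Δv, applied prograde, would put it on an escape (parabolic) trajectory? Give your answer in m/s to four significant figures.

r = 1767 km = 1.767×10⁶ m.
Circular speed v_c = √(μ/r) = 1666 m/s.
Escape speed v_esc = √(2μ/r) = √2 × v_c = 2356 m/s.
Δv = v_esc − v_c = 690.1 m/s.

Δv ≈ 690.1 m/s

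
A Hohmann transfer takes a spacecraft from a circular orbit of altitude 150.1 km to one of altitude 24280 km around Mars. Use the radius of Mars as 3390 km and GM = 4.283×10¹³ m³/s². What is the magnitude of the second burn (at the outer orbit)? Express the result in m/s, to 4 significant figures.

Δv ≈ 651.6 m/s

r₁ = 3390 + 150.1 = 3540.1 km = 3.5401×10⁶ m.
r₂ = 3390 + 24280 = 27670 km = 2.7670×10⁷ m.
Transfer ellipse a_t = (r₁ + r₂)/2 = 1.561×10⁷ m.
At r₁: circular v_c1 = √(μ/r₁) = 3478 m/s; transfer-periapsis v_p = √[μ(2/r₁ − 1/a_t)] = 4632 m/s.
At r₂: circular v_c2 = √(μ/r₂) = 1244 m/s; transfer-apoapsis v_a = √[μ(2/r₂ − 1/a_t)] = 592.6 m/s.
Δv₂ = v_c2 − v_a = 651.6 m/s.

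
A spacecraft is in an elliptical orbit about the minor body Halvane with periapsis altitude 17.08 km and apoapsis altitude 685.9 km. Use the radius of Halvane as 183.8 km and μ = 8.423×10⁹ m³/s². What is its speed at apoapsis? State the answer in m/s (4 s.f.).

r_p = 183.8 + 17.08 = 200.88 km = 2.0088×10⁵ m.
r_a = 183.8 + 685.9 = 869.70 km = 8.6970×10⁵ m.
Semi-major axis a = (r_p + r_a)/2 = 535.29 km = 5.353×10⁵ m.
Vis-viva: v² = μ(2/r − 1/a) = 8.423×10⁹ × (2.300×10⁻⁶ − 1.868×10⁻⁶) = 3.635×10³ m²/s².
v = 60.29 m/s.

v ≈ 60.29 m/s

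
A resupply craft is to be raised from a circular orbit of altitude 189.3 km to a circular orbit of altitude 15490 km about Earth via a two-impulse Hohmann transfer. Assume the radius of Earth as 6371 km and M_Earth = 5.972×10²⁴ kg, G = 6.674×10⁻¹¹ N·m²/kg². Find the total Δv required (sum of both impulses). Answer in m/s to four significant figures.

μ = GM = 6.674×10⁻¹¹ × 5.972×10²⁴ = 3.986×10¹⁴ m³/s².
r₁ = 6371 + 189.3 = 6560.3 km = 6.5603×10⁶ m.
r₂ = 6371 + 15490 = 21861 km = 2.1861×10⁷ m.
Transfer ellipse a_t = (r₁ + r₂)/2 = 1.421×10⁷ m.
At r₁: circular v_c1 = √(μ/r₁) = 7795 m/s; transfer-perigee v_p = √[μ(2/r₁ − 1/a_t)] = 9668 m/s.
Δv₁ = v_p − v_c1 = 1873 m/s.
At r₂: circular v_c2 = √(μ/r₂) = 4270 m/s; transfer-apogee v_a = √[μ(2/r₂ − 1/a_t)] = 2901 m/s.
Δv₂ = v_c2 − v_a = 1369 m/s.
Total Δv = Δv₁ + Δv₂ = 3242 m/s.

Δv_total ≈ 3242 m/s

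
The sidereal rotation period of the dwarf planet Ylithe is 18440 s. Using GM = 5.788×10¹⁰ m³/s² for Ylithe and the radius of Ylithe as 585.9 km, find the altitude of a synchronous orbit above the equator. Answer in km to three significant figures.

A synchronous orbit has period T, so by Kepler's third law a = (μT²/4π²)^(1/3).
μT²/4π² = 5.788×10¹⁰ × (1.844×10⁴)² / 39.48 = 4.985×10¹⁷ m³.
a = 7.929×10⁵ m = 792.92 km.
Altitude h = a − R = 792.92 − 585.9 = 207.02 km.

h_sync ≈ 207 km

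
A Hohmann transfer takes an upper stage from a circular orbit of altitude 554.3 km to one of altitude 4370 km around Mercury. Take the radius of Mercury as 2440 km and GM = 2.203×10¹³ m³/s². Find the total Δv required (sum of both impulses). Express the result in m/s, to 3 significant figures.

r₁ = 2440 + 554.3 = 2994.3 km = 2.9943×10⁶ m.
r₂ = 2440 + 4370 = 6810.0 km = 6.8100×10⁶ m.
Transfer ellipse a_t = (r₁ + r₂)/2 = 4.902×10⁶ m.
At r₁: circular v_c1 = √(μ/r₁) = 2712 m/s; transfer-periherm v_p = √[μ(2/r₁ − 1/a_t)] = 3197 m/s.
Δv₁ = v_p − v_c1 = 484.5 m/s.
At r₂: circular v_c2 = √(μ/r₂) = 1799 m/s; transfer-apoherm v_a = √[μ(2/r₂ − 1/a_t)] = 1406 m/s.
Δv₂ = v_c2 − v_a = 392.9 m/s.
Total Δv = Δv₁ + Δv₂ = 877.5 m/s.

Δv_total ≈ 877 m/s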